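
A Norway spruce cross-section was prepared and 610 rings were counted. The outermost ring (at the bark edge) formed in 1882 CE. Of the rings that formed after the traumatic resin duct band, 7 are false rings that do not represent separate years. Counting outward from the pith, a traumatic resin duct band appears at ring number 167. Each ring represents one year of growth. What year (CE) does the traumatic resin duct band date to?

The traumatic resin duct band sits at ring 167 from the pith, so 610 − 167 = 443 rings formed after it.
443 − 7 false = 436 true rings after the traumatic resin duct band.
1882 − 436 = 1446 CE.

1446 CE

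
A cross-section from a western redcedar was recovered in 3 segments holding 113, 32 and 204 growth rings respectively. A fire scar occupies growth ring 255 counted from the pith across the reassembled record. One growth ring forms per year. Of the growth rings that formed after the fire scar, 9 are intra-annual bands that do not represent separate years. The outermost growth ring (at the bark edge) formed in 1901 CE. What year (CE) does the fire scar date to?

1816 CE

Total growth rings = 113 + 32 + 204 = 349.
349 − 255 = 94 growth rings lie beyond the fire scar toward the bark edge.
Excluding 9 false growth rings: 94 − 9 = 85.
1901 − 85 = 1816 CE.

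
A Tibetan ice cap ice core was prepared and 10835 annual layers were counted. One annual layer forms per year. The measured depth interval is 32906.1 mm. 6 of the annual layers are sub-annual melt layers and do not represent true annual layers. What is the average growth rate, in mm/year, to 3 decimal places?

True annual layer count = 10835 − 6 = 10829.
Extension rate ≈ 32906.1 / 10829 = 3.039 mm/year.

3.039 mm/year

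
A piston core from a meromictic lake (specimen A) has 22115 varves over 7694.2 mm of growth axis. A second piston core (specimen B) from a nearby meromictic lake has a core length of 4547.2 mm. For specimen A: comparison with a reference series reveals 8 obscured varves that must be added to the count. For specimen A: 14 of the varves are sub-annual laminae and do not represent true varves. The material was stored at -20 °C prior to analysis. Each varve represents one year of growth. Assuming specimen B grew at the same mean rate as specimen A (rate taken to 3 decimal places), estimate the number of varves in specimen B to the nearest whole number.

Specimen A: after corrections the count is 22115 − 14 + 8 = 22109 varves.
A: Extension rate ≈ 7694.2 / 22109 = 0.348 mm/yr.
For B, 4547.2 / 0.348 = 13066.67 years ≈ 13067 varves.

13067 varves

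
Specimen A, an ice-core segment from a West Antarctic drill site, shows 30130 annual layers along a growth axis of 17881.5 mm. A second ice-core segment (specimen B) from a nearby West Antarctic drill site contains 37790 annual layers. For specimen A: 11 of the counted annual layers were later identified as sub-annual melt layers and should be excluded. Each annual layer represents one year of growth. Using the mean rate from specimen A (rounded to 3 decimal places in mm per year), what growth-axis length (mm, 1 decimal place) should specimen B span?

Specimen A: true annual layer count = 30130 − 11 = 30119.
A: Extension rate ≈ 17881.5 / 30119 = 0.594 mm/year.
B's length ≈ 0.594 × 37790 = 22447.3 mm.

22447.3 mm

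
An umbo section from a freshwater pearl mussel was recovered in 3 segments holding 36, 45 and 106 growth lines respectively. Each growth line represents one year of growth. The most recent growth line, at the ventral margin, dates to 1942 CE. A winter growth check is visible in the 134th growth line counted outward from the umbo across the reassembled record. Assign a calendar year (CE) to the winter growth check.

1889 CE

Total growth lines = 36 + 45 + 106 = 187.
Between growth line 134 and the ventral margin there are 187 − 134 = 53 growth lines.
Counting back 53 years from 1942 CE places the winter growth check in 1942 − 53 = 1889 CE.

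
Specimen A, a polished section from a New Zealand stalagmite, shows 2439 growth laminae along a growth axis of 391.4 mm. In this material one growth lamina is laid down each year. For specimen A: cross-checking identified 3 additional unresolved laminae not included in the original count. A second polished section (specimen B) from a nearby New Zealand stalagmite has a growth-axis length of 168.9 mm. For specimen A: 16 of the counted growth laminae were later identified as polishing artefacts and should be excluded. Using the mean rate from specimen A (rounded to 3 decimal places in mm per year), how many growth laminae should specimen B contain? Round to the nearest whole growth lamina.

Specimen A: correcting the raw count gives 2439 − 16 + 3 = 2426 true growth laminae.
A: 391.4 mm over 2426 years gives 391.4 / 2426 ≈ 0.161 mm per year.
For B, 168.9 / 0.161 = 1049.07 years ≈ 1049 growth laminae.

1049 growth laminae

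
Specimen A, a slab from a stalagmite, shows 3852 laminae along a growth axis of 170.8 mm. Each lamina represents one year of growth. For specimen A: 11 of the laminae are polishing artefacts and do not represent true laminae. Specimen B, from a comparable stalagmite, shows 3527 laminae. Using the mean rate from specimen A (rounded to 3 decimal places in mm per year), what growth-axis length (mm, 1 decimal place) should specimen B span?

Specimen A: correcting the raw count gives 3852 − 11 = 3841 true laminae.
A: Extension rate ≈ 170.8 / 3841 = 0.044 mm/yr.
B's length ≈ 0.044 × 3527 = 155.2 mm.

155.2 mm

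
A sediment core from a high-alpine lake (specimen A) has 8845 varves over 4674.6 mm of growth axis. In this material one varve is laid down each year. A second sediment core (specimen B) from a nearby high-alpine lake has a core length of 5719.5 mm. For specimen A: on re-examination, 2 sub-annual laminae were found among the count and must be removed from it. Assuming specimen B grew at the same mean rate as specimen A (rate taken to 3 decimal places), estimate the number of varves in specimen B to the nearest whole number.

Specimen A: adjusted count: 8845 − 2 = 8843 varves.
A: Extension rate ≈ 4674.6 / 8843 = 0.529 mm/yr.
Specimen B: 5719.5 mm / 0.529 mm per year = 10811.91 years ≈ 10812 varves.

10812 varves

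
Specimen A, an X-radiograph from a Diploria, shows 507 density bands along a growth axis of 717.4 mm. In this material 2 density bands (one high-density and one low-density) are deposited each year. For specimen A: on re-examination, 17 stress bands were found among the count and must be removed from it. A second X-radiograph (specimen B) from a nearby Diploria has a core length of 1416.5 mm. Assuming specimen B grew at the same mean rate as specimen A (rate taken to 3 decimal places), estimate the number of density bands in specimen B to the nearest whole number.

968 density bands

Specimen A: adjusted count: 507 − 17 = 490 density bands.
Specimen A: 490 density bands at 2 per year is 490 / 2 = 245 years.
A: Extension rate ≈ 717.4 / 245 = 2.928 mm/yr.
B spans 1416.5 / 2.928 = 483.78 years; at 2 density bands per year that is 483.78 × 2 ≈ 968 density bands.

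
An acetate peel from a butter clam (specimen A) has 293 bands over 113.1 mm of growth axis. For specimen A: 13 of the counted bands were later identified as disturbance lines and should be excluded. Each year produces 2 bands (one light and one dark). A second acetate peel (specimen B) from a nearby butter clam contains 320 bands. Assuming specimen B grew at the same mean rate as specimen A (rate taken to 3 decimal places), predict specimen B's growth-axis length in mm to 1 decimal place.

129.3 mm

Specimen A: adjusted count: 293 − 13 = 280 bands.
Specimen A: with 2 bands per year, 280 / 2 = 140 years.
A: 113.1 mm over 140 years gives 113.1 / 140 ≈ 0.808 mm/year.
Specimen B: dividing by 2 bands per year: 320 / 2 = 160 years. Length of B = 0.808 × 160 = 129.3 mm.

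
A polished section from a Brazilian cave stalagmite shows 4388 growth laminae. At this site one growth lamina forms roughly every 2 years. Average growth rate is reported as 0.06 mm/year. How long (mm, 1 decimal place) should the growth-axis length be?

At 2 years per growth lamina, 4388 × 2 = 8776 years.
Length ≈ 0.06 × 8776 = 526.6 mm.

526.6 mm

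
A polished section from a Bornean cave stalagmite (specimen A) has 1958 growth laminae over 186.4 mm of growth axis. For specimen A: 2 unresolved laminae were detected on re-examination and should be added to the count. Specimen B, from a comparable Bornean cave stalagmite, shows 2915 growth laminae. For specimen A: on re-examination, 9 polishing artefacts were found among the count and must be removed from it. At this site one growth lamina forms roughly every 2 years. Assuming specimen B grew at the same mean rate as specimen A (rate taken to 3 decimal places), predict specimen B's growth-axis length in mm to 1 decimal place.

Specimen A: correcting the raw count gives 1958 − 9 + 2 = 1951 true growth laminae.
Specimen A: at 2 years per growth lamina, 1951 × 2 = 3902 years.
A: Extension rate ≈ 186.4 / 3902 = 0.048 mm per year.
Specimen B: multiplying by 2 years per growth lamina: 2915 × 2 = 5830 years. For B, 0.048 mm/year × 5830 years = 279.8 mm.

279.8 mm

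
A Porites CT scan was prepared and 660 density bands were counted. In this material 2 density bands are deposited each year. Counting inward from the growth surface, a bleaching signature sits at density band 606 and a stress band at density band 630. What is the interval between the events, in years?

12 years

630 − 606 = 24 density bands lie between the two events.
Dividing by 2 density bands per year: 24 / 2 = 12 years.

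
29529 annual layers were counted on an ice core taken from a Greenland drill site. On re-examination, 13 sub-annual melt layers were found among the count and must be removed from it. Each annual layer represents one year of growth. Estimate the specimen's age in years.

29516 years

Correcting the raw count gives 29529 − 13 = 29516 true annual layers.
One annual layer per year makes the duration 29516 years.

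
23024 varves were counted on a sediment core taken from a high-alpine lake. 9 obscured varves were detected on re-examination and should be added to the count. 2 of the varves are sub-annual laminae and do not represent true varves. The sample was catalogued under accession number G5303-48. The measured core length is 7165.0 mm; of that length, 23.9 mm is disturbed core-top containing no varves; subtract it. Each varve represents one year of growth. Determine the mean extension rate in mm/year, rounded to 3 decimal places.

After corrections the count is 23024 − 2 + 9 = 23031 varves.
Net length = 7165.0 − 23.9 = 7141.1 mm.
Extension rate ≈ 7141.1 / 23031 = 0.310 mm/year.

0.310 mm/year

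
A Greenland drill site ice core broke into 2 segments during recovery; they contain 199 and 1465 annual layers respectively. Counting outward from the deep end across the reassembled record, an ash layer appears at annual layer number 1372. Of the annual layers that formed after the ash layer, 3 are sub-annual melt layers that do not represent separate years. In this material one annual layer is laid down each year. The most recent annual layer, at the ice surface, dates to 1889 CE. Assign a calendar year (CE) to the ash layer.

1600 CE

Total annual layers = 199 + 1465 = 1664.
Between annual layer 1372 and the ice surface there are 1664 − 1372 = 292 annual layers.
292 − 3 false = 289 true annual layers after the ash layer.
The annual layer at the ice surface is 1889 CE, so the ash layer dates to 1889 − 289 = 1600 CE.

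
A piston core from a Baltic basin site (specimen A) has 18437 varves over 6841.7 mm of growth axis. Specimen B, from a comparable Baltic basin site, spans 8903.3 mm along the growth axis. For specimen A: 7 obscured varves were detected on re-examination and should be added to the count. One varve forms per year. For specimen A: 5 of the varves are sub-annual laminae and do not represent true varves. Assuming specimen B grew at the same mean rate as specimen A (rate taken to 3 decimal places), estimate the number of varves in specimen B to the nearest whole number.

Specimen A: true varve count = 18437 − 5 + 7 = 18439.
A: Mean rate = 6841.7 mm / 18439 years ≈ 0.371 mm/year.
Specimen B: 8903.3 mm / 0.371 mm per year = 23998.11 years ≈ 23998 varves.

23998 varves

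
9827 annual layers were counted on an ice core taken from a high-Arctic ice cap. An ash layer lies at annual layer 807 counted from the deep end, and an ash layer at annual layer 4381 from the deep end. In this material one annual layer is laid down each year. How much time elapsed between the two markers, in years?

3574 years

Separation: 4381 − 807 = 3574 annual layers.
That is 3574 years at one annual layer per year.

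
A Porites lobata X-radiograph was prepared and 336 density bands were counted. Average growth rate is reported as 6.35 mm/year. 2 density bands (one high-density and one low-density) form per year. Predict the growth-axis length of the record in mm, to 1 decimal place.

1066.8 mm

Dividing by 2 density bands per year: 336 / 2 = 168 years.
168 years at 6.35 mm/year gives 6.35 × 168 = 1066.8 mm.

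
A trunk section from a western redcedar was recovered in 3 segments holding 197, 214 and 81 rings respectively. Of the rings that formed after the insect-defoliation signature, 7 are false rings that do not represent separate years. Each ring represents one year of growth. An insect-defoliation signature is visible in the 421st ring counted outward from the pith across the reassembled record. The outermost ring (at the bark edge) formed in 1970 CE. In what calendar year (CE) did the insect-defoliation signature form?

Total rings = 197 + 214 + 81 = 492.
Between ring 421 and the bark edge there are 492 − 421 = 71 rings.
Excluding 7 false rings: 71 − 7 = 64.
Counting back 64 years from 1970 CE places the insect-defoliation signature in 1970 − 64 = 1906 CE.

1906 CE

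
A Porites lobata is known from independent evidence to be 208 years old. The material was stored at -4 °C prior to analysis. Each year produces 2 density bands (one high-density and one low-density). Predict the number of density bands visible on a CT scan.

With 2 density bands per year, 208 years would produce 208 × 2 = 416 density bands.
So 416 density bands should be present.

416 density bands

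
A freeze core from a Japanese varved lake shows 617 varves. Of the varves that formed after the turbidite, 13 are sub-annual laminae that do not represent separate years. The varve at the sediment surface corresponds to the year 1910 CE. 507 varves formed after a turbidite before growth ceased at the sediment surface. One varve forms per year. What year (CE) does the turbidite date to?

1416 CE

There are 507 varves younger than the turbidite.
507 − 13 false = 494 true varves after the turbidite.
Counting back 494 years from 1910 CE places the turbidite in 1910 − 494 = 1416 CE.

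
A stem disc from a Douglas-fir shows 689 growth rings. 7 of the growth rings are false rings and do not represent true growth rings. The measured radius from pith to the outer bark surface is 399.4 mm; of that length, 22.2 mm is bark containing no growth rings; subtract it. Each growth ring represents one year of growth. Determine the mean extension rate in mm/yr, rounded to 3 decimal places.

0.553 mm/yr

Correcting the raw count gives 689 − 7 = 682 true growth rings.
Net length = 399.4 − 22.2 = 377.2 mm.
Extension rate ≈ 377.2 / 682 = 0.553 mm/yr.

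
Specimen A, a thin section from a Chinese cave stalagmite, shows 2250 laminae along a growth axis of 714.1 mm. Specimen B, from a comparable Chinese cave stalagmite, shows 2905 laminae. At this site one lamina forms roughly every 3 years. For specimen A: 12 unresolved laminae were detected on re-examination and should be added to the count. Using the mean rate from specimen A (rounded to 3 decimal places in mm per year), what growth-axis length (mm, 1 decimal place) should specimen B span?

Specimen A: correcting the raw count gives 2250 + 12 = 2262 true laminae.
Specimen A: multiplying by 3 years per lamina: 2262 × 3 = 6786 years.
A: Mean rate = 714.1 mm / 6786 years ≈ 0.105 mm/yr.
Specimen B: multiplying by 3 years per lamina: 2905 × 3 = 8715 years. Length of B = 0.105 × 8715 = 915.1 mm.

915.1 mm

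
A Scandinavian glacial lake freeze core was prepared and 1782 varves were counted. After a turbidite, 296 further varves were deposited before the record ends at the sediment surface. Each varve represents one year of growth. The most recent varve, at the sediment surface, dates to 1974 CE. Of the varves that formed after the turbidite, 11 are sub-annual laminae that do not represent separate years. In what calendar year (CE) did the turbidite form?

1689 CE

296 varves formed after the turbidite.
Excluding 11 false varves: 296 − 11 = 285.
Counting back 285 years from 1974 CE places the turbidite in 1974 − 285 = 1689 CE.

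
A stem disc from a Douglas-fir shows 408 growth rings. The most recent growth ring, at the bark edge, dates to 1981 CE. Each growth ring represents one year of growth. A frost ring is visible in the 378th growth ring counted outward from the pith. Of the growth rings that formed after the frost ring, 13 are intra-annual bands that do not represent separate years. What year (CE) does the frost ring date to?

1964 CE

Between growth ring 378 and the bark edge there are 408 − 378 = 30 growth rings.
Excluding 13 false growth rings: 30 − 13 = 17.
Counting back 17 years from 1981 CE places the frost ring in 1981 − 17 = 1964 CE.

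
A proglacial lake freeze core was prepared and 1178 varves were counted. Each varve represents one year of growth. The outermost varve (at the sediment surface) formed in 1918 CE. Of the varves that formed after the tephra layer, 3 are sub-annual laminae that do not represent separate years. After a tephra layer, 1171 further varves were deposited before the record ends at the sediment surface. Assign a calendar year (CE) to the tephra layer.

1171 varves formed after the tephra layer.
Removing the 3 false varves leaves 1171 − 3 = 1168 true varves beyond the tephra layer.
The varve at the sediment surface is 1918 CE, so the tephra layer dates to 1918 − 1168 = 750 CE.

750 CE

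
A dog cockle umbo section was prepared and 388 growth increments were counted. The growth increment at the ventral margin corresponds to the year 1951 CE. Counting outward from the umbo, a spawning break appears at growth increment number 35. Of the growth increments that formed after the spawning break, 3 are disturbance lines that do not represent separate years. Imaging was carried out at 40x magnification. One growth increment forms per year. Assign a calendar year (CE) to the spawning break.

Between growth increment 35 and the ventral margin there are 388 − 35 = 353 growth increments.
Excluding 3 false growth increments: 353 − 3 = 350.
1951 − 350 = 1601 CE.

1601 CE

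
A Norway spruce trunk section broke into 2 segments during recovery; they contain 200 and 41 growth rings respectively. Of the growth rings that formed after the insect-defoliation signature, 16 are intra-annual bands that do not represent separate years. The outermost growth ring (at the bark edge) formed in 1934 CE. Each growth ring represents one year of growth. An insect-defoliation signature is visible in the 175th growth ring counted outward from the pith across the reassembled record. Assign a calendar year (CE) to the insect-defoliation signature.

Total growth rings = 200 + 41 = 241.
241 − 175 = 66 growth rings lie beyond the insect-defoliation signature toward the bark edge.
Excluding 16 false growth rings: 66 − 16 = 50.
Counting back 50 years from 1934 CE places the insect-defoliation signature in 1934 − 50 = 1884 CE.

1884 CE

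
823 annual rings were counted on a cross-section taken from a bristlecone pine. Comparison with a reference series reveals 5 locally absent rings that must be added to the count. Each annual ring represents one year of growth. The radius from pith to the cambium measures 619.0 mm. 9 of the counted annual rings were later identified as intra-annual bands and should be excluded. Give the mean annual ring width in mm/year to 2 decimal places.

After corrections the count is 823 − 9 + 5 = 819 annual rings.
619.0 mm over 819 years gives 619.0 / 819 ≈ 0.76 mm/year.

0.76 mm/year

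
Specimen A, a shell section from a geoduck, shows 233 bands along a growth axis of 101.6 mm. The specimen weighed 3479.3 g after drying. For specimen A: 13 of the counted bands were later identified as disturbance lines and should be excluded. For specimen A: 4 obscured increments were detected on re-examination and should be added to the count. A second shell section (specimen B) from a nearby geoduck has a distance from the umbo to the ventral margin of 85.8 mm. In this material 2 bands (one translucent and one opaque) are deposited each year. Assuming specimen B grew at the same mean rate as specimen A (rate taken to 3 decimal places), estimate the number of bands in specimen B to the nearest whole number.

189 bands

Specimen A: after corrections the count is 233 − 13 + 4 = 224 bands.
Specimen A: dividing by 2 bands per year: 224 / 2 = 112 years.
A: Extension rate ≈ 101.6 / 112 = 0.907 mm per year.
B spans 85.8 / 0.907 = 94.60 years; at 2 bands per year that is 94.60 × 2 ≈ 189 bands.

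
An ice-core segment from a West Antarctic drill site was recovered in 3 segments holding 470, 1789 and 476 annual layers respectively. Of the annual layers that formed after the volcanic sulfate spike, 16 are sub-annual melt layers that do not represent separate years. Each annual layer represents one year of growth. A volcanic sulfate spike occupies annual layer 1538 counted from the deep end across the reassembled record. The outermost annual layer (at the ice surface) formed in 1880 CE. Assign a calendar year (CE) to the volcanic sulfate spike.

Total annual layers = 470 + 1789 + 476 = 2735.
2735 − 1538 = 1197 annual layers lie beyond the volcanic sulfate spike toward the ice surface.
Removing the 16 false annual layers leaves 1197 − 16 = 1181 true annual layers beyond the volcanic sulfate spike.
The annual layer at the ice surface is 1880 CE, so the volcanic sulfate spike dates to 1880 − 1181 = 699 CE.

699 CE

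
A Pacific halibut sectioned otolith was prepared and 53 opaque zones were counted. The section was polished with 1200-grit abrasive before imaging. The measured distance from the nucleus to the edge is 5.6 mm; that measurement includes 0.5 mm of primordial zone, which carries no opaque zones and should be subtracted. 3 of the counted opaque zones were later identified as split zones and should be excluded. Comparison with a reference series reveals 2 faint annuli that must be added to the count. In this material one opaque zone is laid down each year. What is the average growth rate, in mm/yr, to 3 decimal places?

After corrections the count is 53 − 3 + 2 = 52 opaque zones.
Net length = 5.6 − 0.5 = 5.1 mm.
5.1 mm over 52 years gives 5.1 / 52 ≈ 0.098 mm/yr.

0.098 mm/yr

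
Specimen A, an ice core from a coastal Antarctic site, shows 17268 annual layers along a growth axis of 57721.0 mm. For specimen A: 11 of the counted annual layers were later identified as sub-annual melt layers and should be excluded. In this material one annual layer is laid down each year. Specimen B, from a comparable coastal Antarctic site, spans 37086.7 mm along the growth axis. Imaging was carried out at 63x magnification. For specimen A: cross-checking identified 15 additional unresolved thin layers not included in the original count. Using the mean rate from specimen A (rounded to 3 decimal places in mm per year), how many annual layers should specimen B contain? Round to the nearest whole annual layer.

Specimen A: true annual layer count = 17268 − 11 + 15 = 17272.
A: Extension rate ≈ 57721.0 / 17272 = 3.342 mm per year.
For B, 37086.7 / 3.342 = 11097.16 years ≈ 11097 annual layers.

11097 annual layers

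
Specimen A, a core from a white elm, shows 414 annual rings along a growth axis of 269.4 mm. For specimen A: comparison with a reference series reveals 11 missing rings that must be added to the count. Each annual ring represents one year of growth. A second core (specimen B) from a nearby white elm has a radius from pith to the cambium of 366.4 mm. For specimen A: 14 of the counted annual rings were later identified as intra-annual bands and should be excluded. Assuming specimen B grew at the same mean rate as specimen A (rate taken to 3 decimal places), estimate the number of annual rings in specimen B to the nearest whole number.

Specimen A: adjusted count: 414 − 14 + 11 = 411 annual rings.
A: Mean rate = 269.4 mm / 411 years ≈ 0.655 mm/yr.
Specimen B: 366.4 mm / 0.655 mm per year = 559.39 years ≈ 559 annual rings.

559 annual rings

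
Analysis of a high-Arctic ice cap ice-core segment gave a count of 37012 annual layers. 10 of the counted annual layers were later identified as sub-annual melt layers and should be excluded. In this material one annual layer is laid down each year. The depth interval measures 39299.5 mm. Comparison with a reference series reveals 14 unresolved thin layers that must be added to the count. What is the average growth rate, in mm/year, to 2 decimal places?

Adjusted count: 37012 − 10 + 14 = 37016 annual layers.
Mean rate = 39299.5 mm / 37016 years ≈ 1.06 mm/year.

1.06 mm/year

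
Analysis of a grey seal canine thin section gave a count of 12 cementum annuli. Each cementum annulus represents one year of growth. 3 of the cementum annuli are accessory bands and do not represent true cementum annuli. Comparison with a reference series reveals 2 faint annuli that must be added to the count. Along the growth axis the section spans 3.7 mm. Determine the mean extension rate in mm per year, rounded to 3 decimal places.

0.336 mm per year

Adjusted count: 12 − 3 + 2 = 11 cementum annuli.
Extension rate ≈ 3.7 / 11 = 0.336 mm per year.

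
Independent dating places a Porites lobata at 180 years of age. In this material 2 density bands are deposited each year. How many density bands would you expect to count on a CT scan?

360 density bands

Expected density bands: 180 × 2 = 360.
So 360 density bands should be present.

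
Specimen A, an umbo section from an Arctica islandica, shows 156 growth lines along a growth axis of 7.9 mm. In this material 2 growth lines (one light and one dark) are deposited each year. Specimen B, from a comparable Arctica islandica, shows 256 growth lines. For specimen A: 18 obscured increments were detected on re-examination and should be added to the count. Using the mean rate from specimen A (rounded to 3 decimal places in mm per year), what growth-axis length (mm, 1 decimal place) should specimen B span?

Specimen A: correcting the raw count gives 156 + 18 = 174 true growth lines.
Specimen A: dividing by 2 growth lines per year: 174 / 2 = 87 years.
A: Mean rate = 7.9 mm / 87 years ≈ 0.091 mm/yr.
Specimen B: dividing by 2 growth lines per year: 256 / 2 = 128 years. For B, 0.091 mm/year × 128 years = 11.6 mm.

11.6 mm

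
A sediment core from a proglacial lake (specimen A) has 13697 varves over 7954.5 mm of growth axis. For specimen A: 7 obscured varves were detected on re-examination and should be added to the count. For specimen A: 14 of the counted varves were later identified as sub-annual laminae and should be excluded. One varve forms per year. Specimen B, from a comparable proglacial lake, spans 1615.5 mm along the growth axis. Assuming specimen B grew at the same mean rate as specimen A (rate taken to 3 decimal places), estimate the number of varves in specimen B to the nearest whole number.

Specimen A: adjusted count: 13697 − 14 + 7 = 13690 varves.
A: Mean rate = 7954.5 mm / 13690 years ≈ 0.581 mm per year.
For B, 1615.5 / 0.581 = 2780.55 years ≈ 2781 varves.

2781 varves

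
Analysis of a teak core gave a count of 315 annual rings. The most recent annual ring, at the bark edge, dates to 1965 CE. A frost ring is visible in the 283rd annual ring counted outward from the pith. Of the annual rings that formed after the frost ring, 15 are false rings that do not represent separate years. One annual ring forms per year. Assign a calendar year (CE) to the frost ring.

315 − 283 = 32 annual rings lie beyond the frost ring toward the bark edge.
Excluding 15 false annual rings: 32 − 15 = 17.
The annual ring at the bark edge is 1965 CE, so the frost ring dates to 1965 − 17 = 1948 CE.

1948 CE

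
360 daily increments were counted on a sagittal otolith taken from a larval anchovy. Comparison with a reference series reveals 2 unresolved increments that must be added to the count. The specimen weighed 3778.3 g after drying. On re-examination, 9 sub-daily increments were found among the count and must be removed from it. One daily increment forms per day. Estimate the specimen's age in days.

After corrections the count is 360 − 9 + 2 = 353 daily increments.
One daily increment per day makes the duration 353 days.

353 d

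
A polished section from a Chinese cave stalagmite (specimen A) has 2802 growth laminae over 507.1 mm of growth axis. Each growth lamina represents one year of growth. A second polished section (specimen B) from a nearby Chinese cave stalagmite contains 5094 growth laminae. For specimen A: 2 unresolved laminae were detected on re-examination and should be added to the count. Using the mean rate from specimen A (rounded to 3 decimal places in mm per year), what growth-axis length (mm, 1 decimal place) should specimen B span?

Specimen A: correcting the raw count gives 2802 + 2 = 2804 true growth laminae.
A: 507.1 mm over 2804 years gives 507.1 / 2804 ≈ 0.181 mm/yr.
B's length ≈ 0.181 × 5094 = 922.0 mm.

922.0 mm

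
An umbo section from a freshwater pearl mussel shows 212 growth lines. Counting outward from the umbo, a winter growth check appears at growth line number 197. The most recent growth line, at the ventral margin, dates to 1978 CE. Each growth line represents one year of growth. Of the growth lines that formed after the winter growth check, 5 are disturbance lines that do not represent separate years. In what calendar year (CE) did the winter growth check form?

1968 CE

212 − 197 = 15 growth lines lie beyond the winter growth check toward the ventral margin.
15 − 5 false = 10 true growth lines after the winter growth check.
The growth line at the ventral margin is 1978 CE, so the winter growth check dates to 1978 − 10 = 1968 CE.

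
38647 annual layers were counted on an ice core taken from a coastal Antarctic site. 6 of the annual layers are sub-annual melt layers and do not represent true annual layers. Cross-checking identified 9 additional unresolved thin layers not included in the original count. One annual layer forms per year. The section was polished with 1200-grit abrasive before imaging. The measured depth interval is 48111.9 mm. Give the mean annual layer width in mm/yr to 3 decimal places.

True annual layer count = 38647 − 6 + 9 = 38650.
Mean rate = 48111.9 mm / 38650 years ≈ 1.245 mm/yr.

1.245 mm/yr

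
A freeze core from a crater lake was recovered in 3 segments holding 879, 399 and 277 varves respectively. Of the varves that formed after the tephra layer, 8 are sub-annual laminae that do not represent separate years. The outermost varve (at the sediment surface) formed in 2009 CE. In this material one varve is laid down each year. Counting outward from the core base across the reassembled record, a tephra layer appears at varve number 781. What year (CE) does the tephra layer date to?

Total varves = 879 + 399 + 277 = 1555.
Between varve 781 and the sediment surface there are 1555 − 781 = 774 varves.
774 − 8 false = 766 true varves after the tephra layer.
2009 − 766 = 1243 CE.

1243 CE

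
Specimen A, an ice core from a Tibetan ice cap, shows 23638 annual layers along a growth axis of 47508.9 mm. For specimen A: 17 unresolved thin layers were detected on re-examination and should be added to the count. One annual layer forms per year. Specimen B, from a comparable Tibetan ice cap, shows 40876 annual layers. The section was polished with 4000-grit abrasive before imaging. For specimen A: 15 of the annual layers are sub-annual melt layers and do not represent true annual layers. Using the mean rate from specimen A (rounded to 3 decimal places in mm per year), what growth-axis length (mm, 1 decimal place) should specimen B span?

Specimen A: correcting the raw count gives 23638 − 15 + 17 = 23640 true annual layers.
A: Extension rate ≈ 47508.9 / 23640 = 2.010 mm/year.
For B, 2.010 mm/year × 40876 years = 82160.8 mm.

82160.8 mm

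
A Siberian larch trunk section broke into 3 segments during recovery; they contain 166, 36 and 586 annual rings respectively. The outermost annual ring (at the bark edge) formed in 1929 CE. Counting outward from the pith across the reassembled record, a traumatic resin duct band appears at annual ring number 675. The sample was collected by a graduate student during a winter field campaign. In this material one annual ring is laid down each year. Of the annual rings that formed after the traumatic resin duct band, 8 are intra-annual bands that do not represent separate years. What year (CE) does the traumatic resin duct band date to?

Total annual rings = 166 + 36 + 586 = 788.
788 − 675 = 113 annual rings lie beyond the traumatic resin duct band toward the bark edge.
113 − 8 false = 105 true annual rings after the traumatic resin duct band.
1929 − 105 = 1824 CE.

1824 CE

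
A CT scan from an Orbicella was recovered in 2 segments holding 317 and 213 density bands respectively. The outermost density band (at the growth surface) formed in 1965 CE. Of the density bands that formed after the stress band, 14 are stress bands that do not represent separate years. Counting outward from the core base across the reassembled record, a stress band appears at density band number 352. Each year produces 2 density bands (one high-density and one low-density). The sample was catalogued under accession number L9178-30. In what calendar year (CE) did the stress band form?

1883 CE

Total density bands = 317 + 213 = 530.
Between density band 352 and the growth surface there are 530 − 352 = 178 density bands.
Excluding 14 false density bands: 178 − 14 = 164.
164 density bands at 2 per year is 164 / 2 = 82 years.
1965 − 82 = 1883 CE.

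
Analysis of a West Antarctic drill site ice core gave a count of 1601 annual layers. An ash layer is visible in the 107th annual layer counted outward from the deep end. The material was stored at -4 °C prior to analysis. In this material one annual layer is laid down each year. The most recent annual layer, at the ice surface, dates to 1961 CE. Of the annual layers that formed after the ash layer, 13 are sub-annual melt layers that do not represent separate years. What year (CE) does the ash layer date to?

480 CE

1601 − 107 = 1494 annual layers lie beyond the ash layer toward the ice surface.
Excluding 13 false annual layers: 1494 − 13 = 1481.
1961 − 1481 = 480 CE.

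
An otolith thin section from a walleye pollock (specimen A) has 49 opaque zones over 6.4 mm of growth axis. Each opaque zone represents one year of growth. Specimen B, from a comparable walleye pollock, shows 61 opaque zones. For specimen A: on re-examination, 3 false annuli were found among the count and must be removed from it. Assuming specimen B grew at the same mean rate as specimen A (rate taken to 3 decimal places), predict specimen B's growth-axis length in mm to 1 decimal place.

8.5 mm

Specimen A: adjusted count: 49 − 3 = 46 opaque zones.
A: Mean rate = 6.4 mm / 46 years ≈ 0.139 mm/year.
B's length ≈ 0.139 × 61 = 8.5 mm.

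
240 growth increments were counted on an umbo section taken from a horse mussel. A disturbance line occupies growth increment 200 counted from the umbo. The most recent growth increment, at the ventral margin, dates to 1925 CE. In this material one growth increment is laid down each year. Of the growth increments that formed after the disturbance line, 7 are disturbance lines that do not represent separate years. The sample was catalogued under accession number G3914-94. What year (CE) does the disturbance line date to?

1892 CE

240 − 200 = 40 growth increments lie beyond the disturbance line toward the ventral margin.
Excluding 7 false growth increments: 40 − 7 = 33.
1925 − 33 = 1892 CE.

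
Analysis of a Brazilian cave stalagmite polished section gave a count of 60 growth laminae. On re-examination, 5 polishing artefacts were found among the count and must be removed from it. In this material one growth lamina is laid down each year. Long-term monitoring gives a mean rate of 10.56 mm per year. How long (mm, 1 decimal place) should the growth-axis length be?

580.8 mm

After corrections the count is 60 − 5 = 55 growth laminae.
55 years at 10.56 mm/year gives 10.56 × 55 = 580.8 mm.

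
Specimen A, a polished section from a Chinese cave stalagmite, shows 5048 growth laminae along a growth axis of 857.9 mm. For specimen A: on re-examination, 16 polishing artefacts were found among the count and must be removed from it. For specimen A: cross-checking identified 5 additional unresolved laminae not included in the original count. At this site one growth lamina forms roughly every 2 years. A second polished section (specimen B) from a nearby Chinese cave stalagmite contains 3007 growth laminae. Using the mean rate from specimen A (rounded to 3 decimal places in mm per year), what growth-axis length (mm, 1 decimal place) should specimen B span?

Specimen A: adjusted count: 5048 − 16 + 5 = 5037 growth laminae.
Specimen A: 5037 growth laminae at 2 years each span 5037 × 2 = 10074 years.
A: 857.9 mm over 10074 years gives 857.9 / 10074 ≈ 0.085 mm per year.
Specimen B: at 2 years per growth lamina, 3007 × 2 = 6014 years. For B, 0.085 mm/year × 6014 years = 511.2 mm.

511.2 mm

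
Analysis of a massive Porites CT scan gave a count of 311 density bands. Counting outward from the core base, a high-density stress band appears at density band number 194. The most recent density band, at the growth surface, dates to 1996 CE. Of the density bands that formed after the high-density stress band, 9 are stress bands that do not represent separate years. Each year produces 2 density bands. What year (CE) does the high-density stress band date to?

1942 CE

The high-density stress band sits at density band 194 from the core base, so 311 − 194 = 117 density bands formed after it.
Excluding 9 false density bands: 117 − 9 = 108.
108 density bands at 2 per year is 108 / 2 = 54 years.
The density band at the growth surface is 1996 CE, so the high-density stress band dates to 1996 − 54 = 1942 CE.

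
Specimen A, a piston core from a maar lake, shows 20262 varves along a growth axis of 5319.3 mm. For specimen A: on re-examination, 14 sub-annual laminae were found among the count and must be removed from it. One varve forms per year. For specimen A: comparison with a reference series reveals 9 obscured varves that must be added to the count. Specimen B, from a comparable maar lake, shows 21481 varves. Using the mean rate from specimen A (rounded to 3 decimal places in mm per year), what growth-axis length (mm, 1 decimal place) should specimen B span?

5649.5 mm

Specimen A: adjusted count: 20262 − 14 + 9 = 20257 varves.
A: Extension rate ≈ 5319.3 / 20257 = 0.263 mm/year.
B's length ≈ 0.263 × 21481 = 5649.5 mm.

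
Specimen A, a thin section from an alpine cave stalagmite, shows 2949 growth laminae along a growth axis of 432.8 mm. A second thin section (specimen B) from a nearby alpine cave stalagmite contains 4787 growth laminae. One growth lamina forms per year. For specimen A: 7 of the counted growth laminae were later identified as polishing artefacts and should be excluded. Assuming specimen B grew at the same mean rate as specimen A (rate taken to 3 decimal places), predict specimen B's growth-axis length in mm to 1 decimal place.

Specimen A: correcting the raw count gives 2949 − 7 = 2942 true growth laminae.
A: Mean rate = 432.8 mm / 2942 years ≈ 0.147 mm/yr.
B's length ≈ 0.147 × 4787 = 703.7 mm.

703.7 mm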